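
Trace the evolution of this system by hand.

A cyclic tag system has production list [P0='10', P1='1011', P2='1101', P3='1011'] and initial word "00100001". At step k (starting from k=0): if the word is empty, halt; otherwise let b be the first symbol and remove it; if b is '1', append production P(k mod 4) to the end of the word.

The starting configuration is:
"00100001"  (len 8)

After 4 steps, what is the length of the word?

8

step 0: "00100001"  (len 8)
step 1: "0100001"  (len 7)
step 2: "100001"  (len 6)
step 3: "000011101"  (len 9)
step 4: "00011101"  (len 8)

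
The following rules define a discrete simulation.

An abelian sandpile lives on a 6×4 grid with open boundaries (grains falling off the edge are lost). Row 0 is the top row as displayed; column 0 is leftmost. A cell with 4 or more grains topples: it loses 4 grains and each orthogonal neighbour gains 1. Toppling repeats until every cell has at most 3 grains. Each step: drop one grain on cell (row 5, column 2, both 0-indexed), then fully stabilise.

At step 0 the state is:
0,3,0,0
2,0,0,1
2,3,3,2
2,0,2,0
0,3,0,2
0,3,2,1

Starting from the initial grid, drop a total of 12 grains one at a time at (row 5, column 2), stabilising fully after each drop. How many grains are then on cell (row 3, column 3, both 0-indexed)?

1

step 0: 0,3,0,0
2,0,0,1
2,3,3,2
2,0,2,0
0,3,0,2
0,3,2,1
step 1: 0,3,0,0
2,0,0,1
2,3,3,2
2,0,2,0
0,3,0,2
0,3,3,1
step 2: 0,3,0,0
2,0,0,1
2,3,3,2
2,1,2,0
1,0,2,2
1,1,1,2
step 3: 0,3,0,0
2,0,0,1
2,3,3,2
2,1,2,0
1,0,2,2
1,1,2,2
step 4: 0,3,0,0
2,0,0,1
2,3,3,2
2,1,2,0
1,0,2,2
1,1,3,2
step 5: 0,3,0,0
2,0,0,1
2,3,3,2
2,1,2,0
1,0,3,2
1,2,0,3
step 6: 0,3,0,0
2,0,0,1
2,3,3,2
2,1,2,0
1,0,3,2
1,2,1,3
step 7: 0,3,0,0
2,0,0,1
2,3,3,2
2,1,2,0
1,0,3,2
1,2,2,3
step 8: 0,3,0,0
2,0,0,1
2,3,3,2
2,1,2,0
1,0,3,2
1,2,3,3
step 9: 0,3,0,0
2,0,0,1
2,3,3,2
2,1,3,1
1,1,1,0
1,3,2,1
step 10: 0,3,0,0
2,0,0,1
2,3,3,2
2,1,3,1
1,1,1,0
1,3,3,1
step 11: 0,3,0,0
2,0,0,1
2,3,3,2
2,1,3,1
1,2,2,0
2,0,1,2
step 12: 0,3,0,0
2,0,0,1
2,3,3,2
2,1,3,1
1,2,2,0
2,0,2,2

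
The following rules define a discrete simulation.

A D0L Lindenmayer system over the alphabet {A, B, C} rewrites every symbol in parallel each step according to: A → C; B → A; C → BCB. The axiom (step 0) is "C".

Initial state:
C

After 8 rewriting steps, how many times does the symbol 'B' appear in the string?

step 0: C
step 1: BCB
step 2: ABCBA
step 3: CABCBAC
step 4: BCBCABCBACBCB
step 5: ABCBABCBCABCBACBCBABCBA
step 6: CABCBACABCBABCBCABCBACBCBABCBACABCBAC
step 7: BCBCABCBACBCBCABCBACABCBABCBCABCBACBCBABCBACABCBACBCBCABCBACBCB
step 8: ABCBABCBCABCBACBCBABCBABCBCABCBACBCBCABCBACABCBABCBCABCBACBCBABCBACABCBACBCBCABCBACBCBABCBABCBCABCBACBCBABCBA

46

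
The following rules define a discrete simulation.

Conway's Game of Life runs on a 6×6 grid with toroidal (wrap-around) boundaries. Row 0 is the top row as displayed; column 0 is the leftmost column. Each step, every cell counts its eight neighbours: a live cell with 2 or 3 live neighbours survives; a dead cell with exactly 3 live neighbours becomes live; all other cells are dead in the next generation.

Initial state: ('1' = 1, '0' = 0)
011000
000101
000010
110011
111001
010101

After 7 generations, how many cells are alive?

2

gen 0: 011000
000101
000010
110011
111001
010101
gen 1: 010100
001110
000100
001110
000100
000111
gen 2: 000001
000010
000000
001010
000001
000100
gen 3: 000010
000000
000100
000000
000110
000010
gen 4: 000000
000000
000000
000110
000110
000011
gen 5: 000000
000000
000000
000110
000000
000111
gen 6: 000010
000000
000000
000000
000001
000010
gen 7: 000000
000000
000000
000000
000000
000011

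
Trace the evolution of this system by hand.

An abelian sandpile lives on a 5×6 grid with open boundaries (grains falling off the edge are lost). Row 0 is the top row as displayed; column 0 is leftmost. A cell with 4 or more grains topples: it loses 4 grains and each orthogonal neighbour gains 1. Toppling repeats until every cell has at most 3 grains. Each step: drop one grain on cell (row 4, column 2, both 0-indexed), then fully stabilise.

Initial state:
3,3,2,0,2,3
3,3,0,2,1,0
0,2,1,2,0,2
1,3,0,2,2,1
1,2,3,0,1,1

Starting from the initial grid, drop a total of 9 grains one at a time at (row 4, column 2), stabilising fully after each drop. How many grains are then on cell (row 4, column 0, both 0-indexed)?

2

step 0: 3,3,2,0,2,3
3,3,0,2,1,0
0,2,1,2,0,2
1,3,0,2,2,1
1,2,3,0,1,1
step 1: 3,3,2,0,2,3
3,3,0,2,1,0
0,2,1,2,0,2
1,3,1,2,2,1
1,3,0,1,1,1
step 2: 3,3,2,0,2,3
3,3,0,2,1,0
0,2,1,2,0,2
1,3,1,2,2,1
1,3,1,1,1,1
step 3: 3,3,2,0,2,3
3,3,0,2,1,0
0,2,1,2,0,2
1,3,1,2,2,1
1,3,2,1,1,1
step 4: 3,3,2,0,2,3
3,3,0,2,1,0
0,2,1,2,0,2
1,3,1,2,2,1
1,3,3,1,1,1
step 5: 3,3,2,0,2,3
3,3,0,2,1,0
0,3,1,2,0,2
2,0,3,2,2,1
2,1,1,2,1,1
step 6: 3,3,2,0,2,3
3,3,0,2,1,0
0,3,1,2,0,2
2,0,3,2,2,1
2,1,2,2,1,1
step 7: 3,3,2,0,2,3
3,3,0,2,1,0
0,3,1,2,0,2
2,0,3,2,2,1
2,1,3,2,1,1
step 8: 3,3,2,0,2,3
3,3,0,2,1,0
0,3,2,2,0,2
2,1,0,3,2,1
2,2,1,3,1,1
step 9: 3,3,2,0,2,3
3,3,0,2,1,0
0,3,2,2,0,2
2,1,0,3,2,1
2,2,2,3,1,1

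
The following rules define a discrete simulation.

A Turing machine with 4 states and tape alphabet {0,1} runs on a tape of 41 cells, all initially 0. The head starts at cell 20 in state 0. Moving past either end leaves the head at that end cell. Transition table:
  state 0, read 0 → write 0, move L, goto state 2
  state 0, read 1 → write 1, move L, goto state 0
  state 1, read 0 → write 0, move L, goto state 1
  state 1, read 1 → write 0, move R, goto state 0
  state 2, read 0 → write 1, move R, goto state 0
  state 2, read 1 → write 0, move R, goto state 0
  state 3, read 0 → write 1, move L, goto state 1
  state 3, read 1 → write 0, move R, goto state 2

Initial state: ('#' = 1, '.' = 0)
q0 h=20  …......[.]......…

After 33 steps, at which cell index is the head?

k=0  q0 h=20  …......[.]......…
k=1  q2 h=19  …......[.]......…
k=2  q0 h=20  ….....#[.]......…
k=3  q2 h=19  …......[#]......…
k=4  q0 h=20  …......[.]......…
k=5  q2 h=19  …......[.]......…
k=6  q0 h=20  ….....#[.]......…
k=7  q2 h=19  …......[#]......…
k=8  q0 h=20  …......[.]......…
k=9  q2 h=19  …......[.]......…
k=10  q0 h=20  ….....#[.]......…
k=11  q2 h=19  …......[#]......…
k=12  q0 h=20  …......[.]......…
k=13  q2 h=19  …......[.]......…
k=14  q0 h=20  ….....#[.]......…
k=15  q2 h=19  …......[#]......…
k=16  q0 h=20  …......[.]......…
k=17  q2 h=19  …......[.]......…
k=18  q0 h=20  ….....#[.]......…
k=19  q2 h=19  …......[#]......…
k=20  q0 h=20  …......[.]......…
k=21  q2 h=19  …......[.]......…
k=22  q0 h=20  ….....#[.]......…
k=23  q2 h=19  …......[#]......…
k=24  q0 h=20  …......[.]......…
k=25  q2 h=19  …......[.]......…
k=26  q0 h=20  ….....#[.]......…
k=27  q2 h=19  …......[#]......…
k=28  q0 h=20  …......[.]......…
k=29  q2 h=19  …......[.]......…
k=30  q0 h=20  ….....#[.]......…
k=31  q2 h=19  …......[#]......…
k=32  q0 h=20  …......[.]......…
k=33  q2 h=19  …......[.]......…

19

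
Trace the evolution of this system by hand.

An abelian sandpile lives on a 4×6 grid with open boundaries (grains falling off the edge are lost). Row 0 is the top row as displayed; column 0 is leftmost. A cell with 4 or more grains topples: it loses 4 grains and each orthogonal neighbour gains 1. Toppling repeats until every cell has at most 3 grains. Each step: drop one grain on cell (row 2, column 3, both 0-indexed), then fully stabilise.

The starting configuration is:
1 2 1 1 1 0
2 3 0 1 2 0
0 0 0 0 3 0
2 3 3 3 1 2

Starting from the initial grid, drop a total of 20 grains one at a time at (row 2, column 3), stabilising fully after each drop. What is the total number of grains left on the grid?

step 0: 1 2 1 1 1 0
2 3 0 1 2 0
0 0 0 0 3 0
2 3 3 3 1 2
step 1: 1 2 1 1 1 0
2 3 0 1 2 0
0 0 0 1 3 0
2 3 3 3 1 2
step 2: 1 2 1 1 1 0
2 3 0 1 2 0
0 0 0 2 3 0
2 3 3 3 1 2
step 3: 1 2 1 1 1 0
2 3 0 1 2 0
0 0 0 3 3 0
2 3 3 3 1 2
step 4: 1 2 1 1 1 0
2 3 0 2 3 0
0 1 2 2 0 1
3 0 1 1 3 2
step 5: 1 2 1 1 1 0
2 3 0 2 3 0
0 1 2 3 0 1
3 0 1 1 3 2
step 6: 1 2 1 1 1 0
2 3 0 3 3 0
0 1 3 0 1 1
3 0 1 2 3 2
step 7: 1 2 1 1 1 0
2 3 0 3 3 0
0 1 3 1 1 1
3 0 1 2 3 2
step 8: 1 2 1 1 1 0
2 3 0 3 3 0
0 1 3 2 1 1
3 0 1 2 3 2
step 9: 1 2 1 1 1 0
2 3 0 3 3 0
0 1 3 3 1 1
3 0 1 2 3 2
step 10: 1 2 1 2 2 0
2 3 2 1 0 1
0 2 0 2 3 1
3 0 2 3 3 2
step 11: 1 2 1 2 2 0
2 3 2 1 0 1
0 2 0 3 3 1
3 0 2 3 3 2
step 12: 1 2 1 2 2 0
2 3 2 2 1 1
0 2 1 2 1 2
3 0 3 1 1 3
step 13: 1 2 1 2 2 0
2 3 2 2 1 1
0 2 1 3 1 2
3 0 3 1 1 3
step 14: 1 2 1 2 2 0
2 3 2 3 1 1
0 2 2 0 2 2
3 0 3 2 1 3
step 15: 1 2 1 2 2 0
2 3 2 3 1 1
0 2 2 1 2 2
3 0 3 2 1 3
step 16: 1 2 1 2 2 0
2 3 2 3 1 1
0 2 2 2 2 2
3 0 3 2 1 3
step 17: 1 2 1 2 2 0
2 3 2 3 1 1
0 2 2 3 2 2
3 0 3 2 1 3
step 18: 1 2 1 3 2 0
2 3 3 0 2 1
0 2 3 1 3 2
3 0 3 3 1 3
step 19: 1 2 1 3 2 0
2 3 3 0 2 1
0 2 3 2 3 2
3 0 3 3 1 3
step 20: 1 2 1 3 2 0
2 3 3 0 2 1
0 2 3 3 3 2
3 0 3 3 1 3

46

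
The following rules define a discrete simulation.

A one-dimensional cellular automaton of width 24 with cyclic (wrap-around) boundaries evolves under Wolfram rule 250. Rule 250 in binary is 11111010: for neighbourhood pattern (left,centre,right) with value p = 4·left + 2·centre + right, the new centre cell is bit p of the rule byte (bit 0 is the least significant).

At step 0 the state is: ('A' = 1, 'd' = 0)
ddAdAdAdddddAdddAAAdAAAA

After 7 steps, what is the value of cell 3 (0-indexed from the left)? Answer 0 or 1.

[0] ddAdAdAdddddAdddAAAdAAAA
[1] AAdAdAdAdddAdAdAAAAAAAAA
[2] AAAdAdAdAdAdAdAAAAAAAAAA
[3] AAAAdAdAdAdAdAAAAAAAAAAA
[4] AAAAAdAdAdAdAAAAAAAAAAAA
[5] AAAAAAdAdAdAAAAAAAAAAAAA
[6] AAAAAAAdAdAAAAAAAAAAAAAA
[7] AAAAAAAAdAAAAAAAAAAAAAAA

1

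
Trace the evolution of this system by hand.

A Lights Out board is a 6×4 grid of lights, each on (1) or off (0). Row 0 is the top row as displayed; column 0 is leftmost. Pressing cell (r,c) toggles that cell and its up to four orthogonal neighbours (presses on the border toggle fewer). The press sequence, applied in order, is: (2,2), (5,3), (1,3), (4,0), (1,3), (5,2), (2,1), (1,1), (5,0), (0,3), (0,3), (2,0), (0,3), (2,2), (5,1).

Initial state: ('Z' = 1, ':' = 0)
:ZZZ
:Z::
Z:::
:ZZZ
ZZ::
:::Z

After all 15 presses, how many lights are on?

16

gen 0: :ZZZ
:Z::
Z:::
:ZZZ
ZZ::
:::Z
gen 1: :ZZZ
:ZZ:
ZZZZ
:Z:Z
ZZ::
:::Z
gen 2: :ZZZ
:ZZ:
ZZZZ
:Z:Z
ZZ:Z
::Z:
gen 3: :ZZ:
:Z:Z
ZZZ:
:Z:Z
ZZ:Z
::Z:
gen 4: :ZZ:
:Z:Z
ZZZ:
ZZ:Z
:::Z
Z:Z:
gen 5: :ZZZ
:ZZ:
ZZZZ
ZZ:Z
:::Z
Z:Z:
gen 6: :ZZZ
:ZZ:
ZZZZ
ZZ:Z
::ZZ
ZZ:Z
gen 7: :ZZZ
::Z:
:::Z
Z::Z
::ZZ
ZZ:Z
gen 8: ::ZZ
ZZ::
:Z:Z
Z::Z
::ZZ
ZZ:Z
gen 9: ::ZZ
ZZ::
:Z:Z
Z::Z
Z:ZZ
:::Z
gen 10: ::::
ZZ:Z
:Z:Z
Z::Z
Z:ZZ
:::Z
gen 11: ::ZZ
ZZ::
:Z:Z
Z::Z
Z:ZZ
:::Z
gen 12: ::ZZ
:Z::
Z::Z
:::Z
Z:ZZ
:::Z
gen 13: ::::
:Z:Z
Z::Z
:::Z
Z:ZZ
:::Z
gen 14: ::::
:ZZZ
ZZZ:
::ZZ
Z:ZZ
:::Z
gen 15: ::::
:ZZZ
ZZZ:
::ZZ
ZZZZ
ZZZZ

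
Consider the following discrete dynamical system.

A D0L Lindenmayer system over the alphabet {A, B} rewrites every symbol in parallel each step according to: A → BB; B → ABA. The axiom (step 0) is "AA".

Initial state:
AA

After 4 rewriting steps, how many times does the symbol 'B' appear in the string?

gen 0: AA
gen 1: BBBB
gen 2: ABAABAABAABA
gen 3: BBABABBBBABABBBBABABBBBABABB
gen 4: ABAABABBABABBABAABAABAABABBABABBABAABAABAABABBABABBABAABAABAABABBABABBABAABA

36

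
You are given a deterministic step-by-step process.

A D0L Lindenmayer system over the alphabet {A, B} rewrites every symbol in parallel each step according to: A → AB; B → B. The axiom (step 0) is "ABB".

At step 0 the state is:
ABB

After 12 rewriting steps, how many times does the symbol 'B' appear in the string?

14

t=0: ABB
t=1: ABBB
t=2: ABBBB
t=3: ABBBBB
t=4: ABBBBBB
t=5: ABBBBBBB
t=6: ABBBBBBBB
t=7: ABBBBBBBBB
t=8: ABBBBBBBBBB
t=9: ABBBBBBBBBBB
t=10: ABBBBBBBBBBBB
t=11: ABBBBBBBBBBBBB
t=12: ABBBBBBBBBBBBBB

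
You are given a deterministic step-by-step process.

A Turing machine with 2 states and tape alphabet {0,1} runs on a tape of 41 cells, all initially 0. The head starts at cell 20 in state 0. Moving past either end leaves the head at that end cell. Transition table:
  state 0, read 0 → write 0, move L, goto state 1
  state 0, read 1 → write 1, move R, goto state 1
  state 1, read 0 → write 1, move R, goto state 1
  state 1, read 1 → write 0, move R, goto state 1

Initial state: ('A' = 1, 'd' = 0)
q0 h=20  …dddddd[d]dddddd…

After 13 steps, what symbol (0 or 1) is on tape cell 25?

[0] q0 h=20  …dddddd[d]dddddd…
[1] q1 h=19  …dddddd[d]dddddd…
[2] q1 h=20  …dddddA[d]dddddd…
[3] q1 h=21  …ddddAA[d]dddddd…
[4] q1 h=22  …dddAAA[d]dddddd…
[5] q1 h=23  …ddAAAA[d]dddddd…
[6] q1 h=24  …dAAAAA[d]dddddd…
[7] q1 h=25  …AAAAAA[d]dddddd…
[8] q1 h=26  …AAAAAA[d]dddddd…
[9] q1 h=27  …AAAAAA[d]dddddd…
[10] q1 h=28  …AAAAAA[d]dddddd…
[11] q1 h=29  …AAAAAA[d]dddddd…
[12] q1 h=30  …AAAAAA[d]dddddd…
[13] q1 h=31  …AAAAAA[d]dddddd…

1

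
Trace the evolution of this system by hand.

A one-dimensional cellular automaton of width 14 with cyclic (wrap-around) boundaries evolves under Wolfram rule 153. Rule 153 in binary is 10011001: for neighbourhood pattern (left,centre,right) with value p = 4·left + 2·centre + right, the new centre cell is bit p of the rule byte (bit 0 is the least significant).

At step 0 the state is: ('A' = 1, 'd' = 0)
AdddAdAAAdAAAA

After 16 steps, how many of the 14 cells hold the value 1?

8

k=0  AdddAdAAAdAAAA
k=1  dAAdddAAddAAAA
k=2  dAdAAdAdAdAAAd
k=3  dddAddddddAAdA
k=4  AAddAAAAAdAddd
k=5  AdAdAAAAdddAAd
k=6  ddddAAAdAAdAdd
k=7  AAAdAAddAdddAA
k=8  AAddAdAddAAdAA
k=9  AdAddddAdAddAA
k=10  dddAAAddddAdAA
k=11  AAdAAdAAAdddAd
k=12  AddAddAAdAAddd
k=13  dAddAdAddAdAAd
k=14  ddAddddAdddAdA
k=15  AddAAAddAAdddd
k=16  dAdAAdAdAdAAAd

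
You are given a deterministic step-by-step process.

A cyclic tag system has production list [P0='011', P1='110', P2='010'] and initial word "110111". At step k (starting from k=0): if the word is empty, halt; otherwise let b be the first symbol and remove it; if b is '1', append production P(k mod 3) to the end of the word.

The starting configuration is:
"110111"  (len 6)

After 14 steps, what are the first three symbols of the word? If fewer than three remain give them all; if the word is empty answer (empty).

111

gen 0: "110111"  (len 6)
gen 1: "10111011"  (len 8)
gen 2: "0111011110"  (len 10)
gen 3: "111011110"  (len 9)
gen 4: "11011110011"  (len 11)
gen 5: "1011110011110"  (len 13)
gen 6: "011110011110010"  (len 15)
gen 7: "11110011110010"  (len 14)
gen 8: "1110011110010110"  (len 16)
gen 9: "110011110010110010"  (len 18)
gen 10: "10011110010110010011"  (len 20)
gen 11: "0011110010110010011110"  (len 22)
gen 12: "011110010110010011110"  (len 21)
gen 13: "11110010110010011110"  (len 20)
gen 14: "1110010110010011110110"  (len 22)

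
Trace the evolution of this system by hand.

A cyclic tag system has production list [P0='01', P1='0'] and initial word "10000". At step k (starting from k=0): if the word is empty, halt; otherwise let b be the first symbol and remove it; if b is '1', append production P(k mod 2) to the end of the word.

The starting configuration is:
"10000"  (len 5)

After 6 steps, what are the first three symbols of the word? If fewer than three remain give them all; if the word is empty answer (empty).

t=0: "10000"  (len 5)
t=1: "000001"  (len 6)
t=2: "00001"  (len 5)
t=3: "0001"  (len 4)
t=4: "001"  (len 3)
t=5: "01"  (len 2)
t=6: "1"  (len 1)

1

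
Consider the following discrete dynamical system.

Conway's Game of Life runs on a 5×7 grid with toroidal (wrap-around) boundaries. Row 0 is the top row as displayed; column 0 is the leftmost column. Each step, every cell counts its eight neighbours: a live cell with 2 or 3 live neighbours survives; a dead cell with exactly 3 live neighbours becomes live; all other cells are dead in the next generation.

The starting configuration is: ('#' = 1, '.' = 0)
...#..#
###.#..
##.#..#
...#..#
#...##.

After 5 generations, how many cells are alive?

12

gen 0: ...#..#
###.#..
##.#..#
...#..#
#...##.
gen 1: ..##..#
....##.
...####
.###...
#..###.
gen 2: ..#...#
..#....
......#
##.....
#....##
gen 3: ##...##
.......
##.....
.#...#.
.....#.
gen 4: #....##
.......
##.....
##....#
.#..##.
gen 5: #...###
.#.....
.#....#
..#..##
.#..#..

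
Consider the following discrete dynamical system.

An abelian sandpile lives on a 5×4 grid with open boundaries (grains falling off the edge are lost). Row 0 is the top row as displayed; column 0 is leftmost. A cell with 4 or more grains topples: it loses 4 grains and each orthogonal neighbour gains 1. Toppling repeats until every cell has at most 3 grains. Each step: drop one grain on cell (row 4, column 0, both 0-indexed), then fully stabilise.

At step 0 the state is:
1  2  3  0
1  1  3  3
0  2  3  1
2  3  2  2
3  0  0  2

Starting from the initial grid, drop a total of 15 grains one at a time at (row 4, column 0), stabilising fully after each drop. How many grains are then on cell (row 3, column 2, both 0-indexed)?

gen 0: 1  2  3  0
1  1  3  3
0  2  3  1
2  3  2  2
3  0  0  2
gen 1: 1  2  3  0
1  1  3  3
0  2  3  1
3  3  2  2
0  1  0  2
gen 2: 1  2  3  0
1  1  3  3
0  2  3  1
3  3  2  2
1  1  0  2
gen 3: 1  2  3  0
1  1  3  3
0  2  3  1
3  3  2  2
2  1  0  2
gen 4: 1  2  3  0
1  1  3  3
0  2  3  1
3  3  2  2
3  1  0  2
gen 5: 1  2  3  0
1  1  3  3
1  3  3  1
1  0  3  2
1  3  0  2
gen 6: 1  2  3  0
1  1  3  3
1  3  3  1
1  0  3  2
2  3  0  2
gen 7: 1  2  3  0
1  1  3  3
1  3  3  1
1  0  3  2
3  3  0  2
gen 8: 1  2  3  0
1  1  3  3
1  3  3  1
2  1  3  2
1  0  1  2
gen 9: 1  2  3  0
1  1  3  3
1  3  3  1
2  1  3  2
2  0  1  2
gen 10: 1  2  3  0
1  1  3  3
1  3  3  1
2  1  3  2
3  0  1  2
gen 11: 1  2  3  0
1  1  3  3
1  3  3  1
3  1  3  2
0  1  1  2
gen 12: 1  2  3  0
1  1  3  3
1  3  3  1
3  1  3  2
1  1  1  2
gen 13: 1  2  3  0
1  1  3  3
1  3  3  1
3  1  3  2
2  1  1  2
gen 14: 1  2  3  0
1  1  3  3
1  3  3  1
3  1  3  2
3  1  1  2
gen 15: 1  2  3  0
1  1  3  3
2  3  3  1
0  2  3  2
1  2  1  2

3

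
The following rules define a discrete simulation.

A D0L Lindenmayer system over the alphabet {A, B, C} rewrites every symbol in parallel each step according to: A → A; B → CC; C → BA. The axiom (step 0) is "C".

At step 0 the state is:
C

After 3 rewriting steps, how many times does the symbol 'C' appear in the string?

gen 0: C
gen 1: BA
gen 2: CCA
gen 3: BABAA

0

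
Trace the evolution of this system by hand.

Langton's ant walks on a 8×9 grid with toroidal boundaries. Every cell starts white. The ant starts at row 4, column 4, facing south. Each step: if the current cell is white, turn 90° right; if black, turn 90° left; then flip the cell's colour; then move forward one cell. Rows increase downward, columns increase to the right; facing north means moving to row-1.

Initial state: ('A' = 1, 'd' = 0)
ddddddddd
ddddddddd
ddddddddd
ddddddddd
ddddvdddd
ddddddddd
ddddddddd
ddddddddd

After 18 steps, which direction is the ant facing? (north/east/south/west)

t=0: ddddddddd
ddddddddd
ddddddddd
ddddddddd
ddddvdddd
ddddddddd
ddddddddd
ddddddddd
t=1: ddddddddd
ddddddddd
ddddddddd
ddddddddd
ddd<Adddd
ddddddddd
ddddddddd
ddddddddd
t=2: ddddddddd
ddddddddd
ddddddddd
ddd^ddddd
dddAAdddd
ddddddddd
ddddddddd
ddddddddd
t=3: ddddddddd
ddddddddd
ddddddddd
dddA>dddd
dddAAdddd
ddddddddd
ddddddddd
ddddddddd
t=4: ddddddddd
ddddddddd
ddddddddd
dddAAdddd
dddAvdddd
ddddddddd
ddddddddd
ddddddddd
t=5: ddddddddd
ddddddddd
ddddddddd
dddAAdddd
dddAd>ddd
ddddddddd
ddddddddd
ddddddddd
t=6: ddddddddd
ddddddddd
ddddddddd
dddAAdddd
dddAdAddd
dddddvddd
ddddddddd
ddddddddd
t=7: ddddddddd
ddddddddd
ddddddddd
dddAAdddd
dddAdAddd
dddd<Addd
ddddddddd
ddddddddd
t=8: ddddddddd
ddddddddd
ddddddddd
dddAAdddd
dddA^Addd
ddddAAddd
ddddddddd
ddddddddd
t=9: ddddddddd
ddddddddd
ddddddddd
dddAAdddd
dddAA>ddd
ddddAAddd
ddddddddd
ddddddddd
t=10: ddddddddd
ddddddddd
ddddddddd
dddAA^ddd
dddAAdddd
ddddAAddd
ddddddddd
ddddddddd
t=11: ddddddddd
ddddddddd
ddddddddd
dddAAA>dd
dddAAdddd
ddddAAddd
ddddddddd
ddddddddd
t=12: ddddddddd
ddddddddd
ddddddddd
dddAAAAdd
dddAAdvdd
ddddAAddd
ddddddddd
ddddddddd
t=13: ddddddddd
ddddddddd
ddddddddd
dddAAAAdd
dddAA<Add
ddddAAddd
ddddddddd
ddddddddd
t=14: ddddddddd
ddddddddd
ddddddddd
dddAA^Add
dddAAAAdd
ddddAAddd
ddddddddd
ddddddddd
t=15: ddddddddd
ddddddddd
ddddddddd
dddA<dAdd
dddAAAAdd
ddddAAddd
ddddddddd
ddddddddd
t=16: ddddddddd
ddddddddd
ddddddddd
dddAddAdd
dddAvAAdd
ddddAAddd
ddddddddd
ddddddddd
t=17: ddddddddd
ddddddddd
ddddddddd
dddAddAdd
dddAd>Add
ddddAAddd
ddddddddd
ddddddddd
t=18: ddddddddd
ddddddddd
ddddddddd
dddAd^Add
dddAddAdd
ddddAAddd
ddddddddd
ddddddddd

north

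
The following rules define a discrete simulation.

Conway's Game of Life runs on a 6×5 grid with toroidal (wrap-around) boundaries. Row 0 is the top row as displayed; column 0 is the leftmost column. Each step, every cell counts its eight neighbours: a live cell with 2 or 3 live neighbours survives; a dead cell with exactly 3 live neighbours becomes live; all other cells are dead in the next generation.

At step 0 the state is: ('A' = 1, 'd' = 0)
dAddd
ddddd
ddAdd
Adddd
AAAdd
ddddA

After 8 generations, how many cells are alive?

step 0: dAddd
ddddd
ddAdd
Adddd
AAAdd
ddddA
step 1: ddddd
ddddd
ddddd
AdAdd
AAddA
ddAdd
step 2: ddddd
ddddd
ddddd
AdddA
AdAAA
AAddd
step 3: ddddd
ddddd
ddddd
AAddd
ddAAd
AAAAd
step 4: dAAdd
ddddd
ddddd
dAAdd
dddAd
dAdAA
step 5: AAAAd
ddddd
ddddd
ddAdd
AAdAA
AAdAA
step 6: dddAd
dAAdd
ddddd
AAAAA
ddddd
ddddd
step 7: ddAdd
ddAdd
ddddA
AAAAA
AAAAA
ddddd
step 8: ddddd
dddAd
ddddA
ddddd
ddddd
AdddA

4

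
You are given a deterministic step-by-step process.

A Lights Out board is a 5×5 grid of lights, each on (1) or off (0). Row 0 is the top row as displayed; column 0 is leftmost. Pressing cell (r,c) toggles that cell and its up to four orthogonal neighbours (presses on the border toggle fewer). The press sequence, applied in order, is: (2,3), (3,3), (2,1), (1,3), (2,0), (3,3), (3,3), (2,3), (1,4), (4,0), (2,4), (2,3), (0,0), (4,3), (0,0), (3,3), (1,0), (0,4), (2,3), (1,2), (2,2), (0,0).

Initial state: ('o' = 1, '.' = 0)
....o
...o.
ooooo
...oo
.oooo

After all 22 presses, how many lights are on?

10

k=0  ....o
...o.
ooooo
...oo
.oooo
k=1  ....o
.....
oo...
....o
.oooo
k=2  ....o
.....
oo.o.
..oo.
.oo.o
k=3  ....o
.o...
..oo.
.ooo.
.oo.o
k=4  ...oo
.oooo
..o..
.ooo.
.oo.o
k=5  ...oo
ooooo
ooo..
oooo.
.oo.o
k=6  ...oo
ooooo
oooo.
oo..o
.oooo
k=7  ...oo
ooooo
ooo..
oooo.
.oo.o
k=8  ...oo
ooo.o
oo.oo
ooo..
.oo.o
k=9  ...o.
oooo.
oo.o.
ooo..
.oo.o
k=10  ...o.
oooo.
oo.o.
.oo..
o.o.o
k=11  ...o.
ooooo
oo..o
.oo.o
o.o.o
k=12  ...o.
ooo.o
oooo.
.oooo
o.o.o
k=13  oo.o.
.oo.o
oooo.
.oooo
o.o.o
k=14  oo.o.
.oo.o
oooo.
.oo.o
o..o.
k=15  ...o.
ooo.o
oooo.
.oo.o
o..o.
k=16  ...o.
ooo.o
ooo..
.o.o.
o....
k=17  o..o.
..o.o
.oo..
.o.o.
o....
k=18  o...o
..o..
.oo..
.o.o.
o....
k=19  o...o
..oo.
.o.oo
.o...
o....
k=20  o.o.o
.o...
.oooo
.o...
o....
k=21  o.o.o
.oo..
....o
.oo..
o....
k=22  .oo.o
ooo..
....o
.oo..
o....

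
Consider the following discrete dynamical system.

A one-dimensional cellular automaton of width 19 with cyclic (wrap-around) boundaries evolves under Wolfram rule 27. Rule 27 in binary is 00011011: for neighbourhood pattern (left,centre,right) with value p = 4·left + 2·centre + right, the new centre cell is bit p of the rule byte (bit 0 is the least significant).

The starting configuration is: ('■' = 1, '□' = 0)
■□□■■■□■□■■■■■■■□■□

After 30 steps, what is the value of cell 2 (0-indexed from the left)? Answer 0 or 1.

step 0: ■□□■■■□■□■■■■■■■□■□
step 1: □■■■□□□□□■□□□□□□□□□
step 2: ■■□□■■■■■□■■■■■■■■■
step 3: □□■■■□□□□□■□□□□□□□□
step 4: ■■■□□■■■■■□■■■■■■■■
step 5: □□□■■■□□□□□■□□□□□□□
step 6: ■■■■□□■■■■■□■■■■■■■
step 7: □□□□■■■□□□□□■□□□□□□
step 8: ■■■■■□□■■■■■□■■■■■■
step 9: □□□□□■■■□□□□□■□□□□□
step 10: ■■■■■■□□■■■■■□■■■■■
step 11: □□□□□□■■■□□□□□■□□□□
step 12: ■■■■■■■□□■■■■■□■■■■
step 13: □□□□□□□■■■□□□□□■□□□
step 14: ■■■■■■■■□□■■■■■□■■■
step 15: □□□□□□□□■■■□□□□□■□□
step 16: ■■■■■■■■■□□■■■■■□■■
step 17: □□□□□□□□□■■■□□□□□■□
step 18: ■■■■■■■■■■□□■■■■■□■
step 19: □□□□□□□□□□■■■□□□□□■
step 20: ■■■■■■■■■■■□□■■■■■□
step 21: ■□□□□□□□□□□■■■□□□□□
step 22: □■■■■■■■■■■■□□■■■■■
step 23: □■□□□□□□□□□□■■■□□□□
step 24: ■□■■■■■■■■■■■□□■■■■
step 25: □□■□□□□□□□□□□■■■□□□
step 26: ■■□■■■■■■■■■■■□□■■■
step 27: □□□■□□□□□□□□□□■■■□□
step 28: ■■■□■■■■■■■■■■■□□■■
step 29: □□□□■□□□□□□□□□□■■■□
step 30: ■■■■□■■■■■■■■■■■□□■

1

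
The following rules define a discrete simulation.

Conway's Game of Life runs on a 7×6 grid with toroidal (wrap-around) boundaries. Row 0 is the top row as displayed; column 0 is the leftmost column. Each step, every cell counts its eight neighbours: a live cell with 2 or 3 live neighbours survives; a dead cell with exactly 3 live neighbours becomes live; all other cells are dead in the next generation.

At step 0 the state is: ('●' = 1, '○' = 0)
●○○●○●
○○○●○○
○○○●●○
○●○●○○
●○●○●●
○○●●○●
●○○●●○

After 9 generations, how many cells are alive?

t=0: ●○○●○●
○○○●○○
○○○●●○
○●○●○○
●○●○●●
○○●●○●
●○○●●○
t=1: ●○●●○●
○○●●○●
○○○●●○
●●○○○○
●○○○○●
○○●○○○
●●○○○○
t=2: ○○○●○●
●●○○○●
●●○●●●
●●○○●○
●○○○○●
○○○○○●
●○○●○●
t=3: ○●●○○○
○●○●○○
○○○●○○
○○●●○○
○●○○●○
○○○○○○
●○○○○●
t=4: ○●●○○○
○●○●○○
○○○●●○
○○●●●○
○○●●○○
●○○○○●
●●○○○○
t=5: ○○○○○○
○●○●●○
○○○○○○
○○○○○○
○●●○○●
●○●○○●
○○●○○●
t=6: ○○●●●○
○○○○○○
○○○○○○
○○○○○○
○●●○○●
○○●●●●
●●○○○●
t=7: ●●●●●●
○○○●○○
○○○○○○
○○○○○○
●●●○○●
○○○●○○
●●○○○○
t=8: ○○○●●●
●●○●○●
○○○○○○
●●○○○○
●●●○○○
○○○○○●
○○○○○○
t=9: ○○●●○●
●○●●○●
○○●○○●
●○●○○○
○○●○○●
●●○○○○
○○○○○●

16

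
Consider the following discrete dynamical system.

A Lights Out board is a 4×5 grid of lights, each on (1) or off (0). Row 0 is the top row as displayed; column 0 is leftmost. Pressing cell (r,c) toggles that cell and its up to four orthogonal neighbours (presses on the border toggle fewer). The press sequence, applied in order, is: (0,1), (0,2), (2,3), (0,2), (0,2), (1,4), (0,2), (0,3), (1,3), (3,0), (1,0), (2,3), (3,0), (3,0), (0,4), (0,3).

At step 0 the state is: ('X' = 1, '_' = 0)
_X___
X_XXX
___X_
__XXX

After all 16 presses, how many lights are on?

[0] _X___
X_XXX
___X_
__XXX
[1] X_X__
XXXXX
___X_
__XXX
[2] XX_X_
XX_XX
___X_
__XXX
[3] XX_X_
XX__X
__X_X
__X_X
[4] X_X__
XXX_X
__X_X
__X_X
[5] XX_X_
XX__X
__X_X
__X_X
[6] XX_XX
XX_X_
__X__
__X_X
[7] X_X_X
XXXX_
__X__
__X_X
[8] X__X_
XXX__
__X__
__X_X
[9] X____
XX_XX
__XX_
__X_X
[10] X____
XX_XX
X_XX_
XXX_X
[11] _____
___XX
__XX_
XXX_X
[12] _____
____X
____X
XXXXX
[13] _____
____X
X___X
__XXX
[14] _____
____X
____X
XXXXX
[15] ___XX
_____
____X
XXXXX
[16] __X__
___X_
____X
XXXXX

8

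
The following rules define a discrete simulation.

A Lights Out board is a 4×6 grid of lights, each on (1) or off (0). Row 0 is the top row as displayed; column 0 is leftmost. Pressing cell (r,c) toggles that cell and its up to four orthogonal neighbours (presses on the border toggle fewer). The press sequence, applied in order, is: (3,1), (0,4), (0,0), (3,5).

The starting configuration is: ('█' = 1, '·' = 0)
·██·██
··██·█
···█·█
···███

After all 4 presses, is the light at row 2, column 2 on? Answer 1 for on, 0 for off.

step 0: ·██·██
··██·█
···█·█
···███
step 1: ·██·██
··██·█
·█·█·█
██████
step 2: ·███··
··████
·█·█·█
██████
step 3: █·██··
█·████
·█·█·█
██████
step 4: █·██··
█·████
·█·█··
████··

0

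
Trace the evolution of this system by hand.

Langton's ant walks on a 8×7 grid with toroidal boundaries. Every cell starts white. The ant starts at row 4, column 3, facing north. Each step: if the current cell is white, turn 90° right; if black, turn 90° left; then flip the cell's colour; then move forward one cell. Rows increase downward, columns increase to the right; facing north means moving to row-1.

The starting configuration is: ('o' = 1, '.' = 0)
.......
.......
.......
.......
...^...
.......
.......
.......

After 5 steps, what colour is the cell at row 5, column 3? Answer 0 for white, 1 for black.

1

0) .......
.......
.......
.......
...^...
.......
.......
.......
1) .......
.......
.......
.......
...o>..
.......
.......
.......
2) .......
.......
.......
.......
...oo..
....v..
.......
.......
3) .......
.......
.......
.......
...oo..
...<o..
.......
.......
4) .......
.......
.......
.......
...^o..
...oo..
.......
.......
5) .......
.......
.......
.......
..<.o..
...oo..
.......
.......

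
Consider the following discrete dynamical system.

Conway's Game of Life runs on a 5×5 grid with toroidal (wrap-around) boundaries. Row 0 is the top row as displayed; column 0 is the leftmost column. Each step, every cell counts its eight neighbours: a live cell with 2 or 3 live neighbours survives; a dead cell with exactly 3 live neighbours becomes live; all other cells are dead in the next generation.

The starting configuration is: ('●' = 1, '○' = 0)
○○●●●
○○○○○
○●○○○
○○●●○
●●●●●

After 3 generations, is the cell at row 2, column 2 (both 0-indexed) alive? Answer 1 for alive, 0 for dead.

1

step 0: ○○●●●
○○○○○
○●○○○
○○●●○
●●●●●
step 1: ○○○○○
○○●●○
○○●○○
○○○○○
●○○○○
step 2: ○○○○○
○○●●○
○○●●○
○○○○○
○○○○○
step 3: ○○○○○
○○●●○
○○●●○
○○○○○
○○○○○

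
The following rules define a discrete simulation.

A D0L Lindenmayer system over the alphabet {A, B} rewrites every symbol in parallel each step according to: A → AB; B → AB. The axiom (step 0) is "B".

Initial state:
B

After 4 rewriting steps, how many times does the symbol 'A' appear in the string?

8

k=0  B
k=1  AB
k=2  ABAB
k=3  ABABABAB
k=4  ABABABABABABABAB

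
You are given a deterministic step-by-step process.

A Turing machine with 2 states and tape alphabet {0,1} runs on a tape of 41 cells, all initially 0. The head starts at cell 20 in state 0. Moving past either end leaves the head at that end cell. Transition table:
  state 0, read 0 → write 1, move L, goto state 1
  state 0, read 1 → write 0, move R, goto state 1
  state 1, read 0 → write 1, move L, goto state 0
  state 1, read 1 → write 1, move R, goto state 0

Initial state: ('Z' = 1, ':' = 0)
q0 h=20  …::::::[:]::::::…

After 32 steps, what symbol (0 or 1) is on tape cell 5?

0

t=0: q0 h=20  …::::::[:]::::::…
t=1: q1 h=19  …::::::[:]Z:::::…
t=2: q0 h=18  …::::::[:]ZZ::::…
t=3: q1 h=17  …::::::[:]ZZZ:::…
t=4: q0 h=16  …::::::[:]ZZZZ::…
t=5: q1 h=15  …::::::[:]ZZZZZ:…
t=6: q0 h=14  …::::::[:]ZZZZZZ…
t=7: q1 h=13  …::::::[:]ZZZZZZ…
t=8: q0 h=12  …::::::[:]ZZZZZZ…
t=9: q1 h=11  …::::::[:]ZZZZZZ…
t=10: q0 h=10  …::::::[:]ZZZZZZ…
t=11: q1 h= 9  …::::::[:]ZZZZZZ…
t=12: q0 h= 8  …::::::[:]ZZZZZZ…
t=13: q1 h= 7  …::::::[:]ZZZZZZ…
t=14: q0 h= 6  |::::::[:]ZZZZZZ…
t=15: q1 h= 5  |:::::[:]ZZZZZZ…
t=16: q0 h= 4  |::::[:]ZZZZZZ…
t=17: q1 h= 3  |:::[:]ZZZZZZ…
t=18: q0 h= 2  |::[:]ZZZZZZ…
t=19: q1 h= 1  |:[:]ZZZZZZ…
t=20: q0 h= 0  |[:]ZZZZZZ…
t=21: q1 h= 0  |[Z]ZZZZZZ…
t=22: q0 h= 1  |Z[Z]ZZZZZZ…
t=23: q1 h= 2  |Z:[Z]ZZZZZZ…
t=24: q0 h= 3  |Z:Z[Z]ZZZZZZ…
t=25: q1 h= 4  |Z:Z:[Z]ZZZZZZ…
t=26: q0 h= 5  |Z:Z:Z[Z]ZZZZZZ…
t=27: q1 h= 6  |Z:Z:Z:[Z]ZZZZZZ…
t=28: q0 h= 7  …:Z:Z:Z[Z]ZZZZZZ…
t=29: q1 h= 8  …Z:Z:Z:[Z]ZZZZZZ…
t=30: q0 h= 9  …:Z:Z:Z[Z]ZZZZZZ…
t=31: q1 h=10  …Z:Z:Z:[Z]ZZZZZZ…
t=32: q0 h=11  …:Z:Z:Z[Z]ZZZZZZ…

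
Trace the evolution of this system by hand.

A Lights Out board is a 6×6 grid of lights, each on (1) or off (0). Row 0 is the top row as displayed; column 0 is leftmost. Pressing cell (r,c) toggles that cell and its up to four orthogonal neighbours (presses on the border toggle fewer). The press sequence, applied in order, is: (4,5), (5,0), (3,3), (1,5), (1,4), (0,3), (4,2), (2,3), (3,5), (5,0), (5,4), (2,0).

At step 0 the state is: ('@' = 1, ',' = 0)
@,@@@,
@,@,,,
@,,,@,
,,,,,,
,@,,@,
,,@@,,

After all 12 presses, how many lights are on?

[0] @,@@@,
@,@,,,
@,,,@,
,,,,,,
,@,,@,
,,@@,,
[1] @,@@@,
@,@,,,
@,,,@,
,,,,,@
,@,,,@
,,@@,@
[2] @,@@@,
@,@,,,
@,,,@,
,,,,,@
@@,,,@
@@@@,@
[3] @,@@@,
@,@,,,
@,,@@,
,,@@@@
@@,@,@
@@@@,@
[4] @,@@@@
@,@,@@
@,,@@@
,,@@@@
@@,@,@
@@@@,@
[5] @,@@,@
@,@@,,
@,,@,@
,,@@@@
@@,@,@
@@@@,@
[6] @,,,@@
@,@,,,
@,,@,@
,,@@@@
@@,@,@
@@@@,@
[7] @,,,@@
@,@,,,
@,,@,@
,,,@@@
@,@,,@
@@,@,@
[8] @,,,@@
@,@@,,
@,@,@@
,,,,@@
@,@,,@
@@,@,@
[9] @,,,@@
@,@@,,
@,@,@,
,,,,,,
@,@,,,
@@,@,@
[10] @,,,@@
@,@@,,
@,@,@,
,,,,,,
,,@,,,
,,,@,@
[11] @,,,@@
@,@@,,
@,@,@,
,,,,,,
,,@,@,
,,,,@,
[12] @,,,@@
,,@@,,
,@@,@,
@,,,,,
,,@,@,
,,,,@,

12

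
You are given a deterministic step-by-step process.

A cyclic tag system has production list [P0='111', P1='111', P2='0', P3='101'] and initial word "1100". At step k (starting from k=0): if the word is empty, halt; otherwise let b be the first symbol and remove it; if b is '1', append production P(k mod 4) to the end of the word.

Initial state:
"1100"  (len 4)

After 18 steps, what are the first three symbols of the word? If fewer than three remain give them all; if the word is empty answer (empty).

0) "1100"  (len 4)
1) "100111"  (len 6)
2) "00111111"  (len 8)
3) "0111111"  (len 7)
4) "111111"  (len 6)
5) "11111111"  (len 8)
6) "1111111111"  (len 10)
7) "1111111110"  (len 10)
8) "111111110101"  (len 12)
9) "11111110101111"  (len 14)
10) "1111110101111111"  (len 16)
11) "1111101011111110"  (len 16)
12) "111101011111110101"  (len 18)
13) "11101011111110101111"  (len 20)
14) "1101011111110101111111"  (len 22)
15) "1010111111101011111110"  (len 22)
16) "010111111101011111110101"  (len 24)
17) "10111111101011111110101"  (len 23)
18) "0111111101011111110101111"  (len 25)

011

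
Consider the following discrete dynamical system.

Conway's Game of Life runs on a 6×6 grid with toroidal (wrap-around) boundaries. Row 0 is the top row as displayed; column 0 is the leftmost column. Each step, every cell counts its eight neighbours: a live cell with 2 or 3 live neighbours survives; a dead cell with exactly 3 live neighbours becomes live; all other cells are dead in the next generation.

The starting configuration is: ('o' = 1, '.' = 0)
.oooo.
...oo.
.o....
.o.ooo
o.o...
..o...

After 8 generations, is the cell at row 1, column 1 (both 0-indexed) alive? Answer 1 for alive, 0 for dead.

0

gen 0: .oooo.
...oo.
.o....
.o.ooo
o.o...
..o...
gen 1: .o..o.
.o..o.
o....o
.o.ooo
o.o.oo
......
gen 2: ......
.o..o.
.ooo..
.ooo..
ooo...
oo.oo.
gen 3: oooooo
.o.o..
o...o.
......
....oo
o..o.o
gen 4: ......
......
......
....o.
o...oo
......
gen 5: ......
......
......
....o.
....oo
.....o
gen 6: ......
......
......
....oo
....oo
....oo
gen 7: ......
......
......
....oo
o..o..
....oo
gen 8: ......
......
......
....oo
o..o..
....oo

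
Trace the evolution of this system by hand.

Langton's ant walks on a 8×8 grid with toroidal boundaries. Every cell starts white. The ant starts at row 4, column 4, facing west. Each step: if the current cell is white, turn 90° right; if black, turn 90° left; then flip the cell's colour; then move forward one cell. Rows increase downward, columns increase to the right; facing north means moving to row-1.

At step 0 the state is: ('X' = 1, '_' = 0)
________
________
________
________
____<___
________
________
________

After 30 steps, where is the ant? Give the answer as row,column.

5,5

[0] ________
________
________
________
____<___
________
________
________
[1] ________
________
________
____^___
____X___
________
________
________
[2] ________
________
________
____X>__
____X___
________
________
________
[3] ________
________
________
____XX__
____Xv__
________
________
________
[4] ________
________
________
____XX__
____<X__
________
________
________
[5] ________
________
________
____XX__
_____X__
____v___
________
________
[6] ________
________
________
____XX__
_____X__
___<X___
________
________
[7] ________
________
________
____XX__
___^_X__
___XX___
________
________
[8] ________
________
________
____XX__
___X>X__
___XX___
________
________
[9] ________
________
________
____XX__
___XXX__
___Xv___
________
________
[10] ________
________
________
____XX__
___XXX__
___X_>__
________
________
[11] ________
________
________
____XX__
___XXX__
___X_X__
_____v__
________
[12] ________
________
________
____XX__
___XXX__
___X_X__
____<X__
________
[13] ________
________
________
____XX__
___XXX__
___X^X__
____XX__
________
[14] ________
________
________
____XX__
___XXX__
___XX>__
____XX__
________
[15] ________
________
________
____XX__
___XX^__
___XX___
____XX__
________
[16] ________
________
________
____XX__
___X<___
___XX___
____XX__
________
[17] ________
________
________
____XX__
___X____
___Xv___
____XX__
________
[18] ________
________
________
____XX__
___X____
___X_>__
____XX__
________
[19] ________
________
________
____XX__
___X____
___X_X__
____Xv__
________
[20] ________
________
________
____XX__
___X____
___X_X__
____X_>_
________
[21] ________
________
________
____XX__
___X____
___X_X__
____X_X_
______v_
[22] ________
________
________
____XX__
___X____
___X_X__
____X_X_
_____<X_
[23] ________
________
________
____XX__
___X____
___X_X__
____X^X_
_____XX_
[24] ________
________
________
____XX__
___X____
___X_X__
____XX>_
_____XX_
[25] ________
________
________
____XX__
___X____
___X_X^_
____XX__
_____XX_
[26] ________
________
________
____XX__
___X____
___X_XX>
____XX__
_____XX_
[27] ________
________
________
____XX__
___X____
___X_XXX
____XX_v
_____XX_
[28] ________
________
________
____XX__
___X____
___X_XXX
____XX<X
_____XX_
[29] ________
________
________
____XX__
___X____
___X_X^X
____XXXX
_____XX_
[30] ________
________
________
____XX__
___X____
___X_<_X
____XXXX
_____XX_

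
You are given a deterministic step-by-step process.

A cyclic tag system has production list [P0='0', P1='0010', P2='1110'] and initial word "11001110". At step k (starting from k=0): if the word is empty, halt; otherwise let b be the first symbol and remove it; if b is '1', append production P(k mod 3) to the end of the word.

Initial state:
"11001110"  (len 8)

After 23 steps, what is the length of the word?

t=0: "11001110"  (len 8)
t=1: "10011100"  (len 8)
t=2: "00111000010"  (len 11)
t=3: "0111000010"  (len 10)
t=4: "111000010"  (len 9)
t=5: "110000100010"  (len 12)
t=6: "100001000101110"  (len 15)
t=7: "000010001011100"  (len 15)
t=8: "00010001011100"  (len 14)
t=9: "0010001011100"  (len 13)
t=10: "010001011100"  (len 12)
t=11: "10001011100"  (len 11)
t=12: "00010111001110"  (len 14)
t=13: "0010111001110"  (len 13)
t=14: "010111001110"  (len 12)
t=15: "10111001110"  (len 11)
t=16: "01110011100"  (len 11)
t=17: "1110011100"  (len 10)
t=18: "1100111001110"  (len 13)
t=19: "1001110011100"  (len 13)
t=20: "0011100111000010"  (len 16)
t=21: "011100111000010"  (len 15)
t=22: "11100111000010"  (len 14)
t=23: "11001110000100010"  (len 17)

17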